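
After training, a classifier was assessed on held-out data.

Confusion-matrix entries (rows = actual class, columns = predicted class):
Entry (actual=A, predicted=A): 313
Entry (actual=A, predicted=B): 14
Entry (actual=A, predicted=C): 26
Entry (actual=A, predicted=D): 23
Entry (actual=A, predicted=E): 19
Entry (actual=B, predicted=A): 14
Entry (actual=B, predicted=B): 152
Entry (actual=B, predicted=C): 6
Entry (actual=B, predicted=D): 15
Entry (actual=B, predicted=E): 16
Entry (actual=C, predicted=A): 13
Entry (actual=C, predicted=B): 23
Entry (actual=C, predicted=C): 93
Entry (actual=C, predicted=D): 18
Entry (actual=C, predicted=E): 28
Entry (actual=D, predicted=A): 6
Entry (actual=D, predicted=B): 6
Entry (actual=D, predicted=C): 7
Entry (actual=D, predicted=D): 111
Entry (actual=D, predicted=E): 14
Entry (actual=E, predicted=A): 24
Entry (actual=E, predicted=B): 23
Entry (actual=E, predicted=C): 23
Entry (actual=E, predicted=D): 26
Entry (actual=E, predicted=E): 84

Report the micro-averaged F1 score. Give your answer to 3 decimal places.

Micro-averaging pools counts across classes: ΣTP=753, ΣFP=344, ΣFN=344.
Micro-F1 score = 2·TP/(2·TP+FP+FN) on pooled counts = 0.686 (equals overall accuracy in single-label multiclass).

0.686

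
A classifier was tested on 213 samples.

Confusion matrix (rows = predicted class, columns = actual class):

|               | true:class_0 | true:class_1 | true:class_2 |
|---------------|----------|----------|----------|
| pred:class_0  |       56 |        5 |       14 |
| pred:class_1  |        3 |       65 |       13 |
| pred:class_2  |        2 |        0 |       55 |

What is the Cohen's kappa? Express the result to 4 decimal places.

0.7412

Observed agreement pₒ = trace/N = 176/213 = 0.82629
Expected agreement pₑ = Σ (rowᵢ·colᵢ)/N² = (61·75 + 70·81 + 82·57)/213² = 0.32884
κ = (pₒ − pₑ)/(1 − pₑ) = (0.82629 − 0.32884)/(1 − 0.32884) = 0.7412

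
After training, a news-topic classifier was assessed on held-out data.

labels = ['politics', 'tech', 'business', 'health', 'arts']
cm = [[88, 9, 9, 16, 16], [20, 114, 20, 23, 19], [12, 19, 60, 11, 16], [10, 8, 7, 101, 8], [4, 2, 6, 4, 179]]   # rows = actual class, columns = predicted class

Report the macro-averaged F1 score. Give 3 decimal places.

0.675

Per-class F1 score (2·TP/(2·TP+FP+FN)):
  politics: TP=88, FP=20+12+10+4=46, FN=9+9+16+16=50 → 176/272 = 0.6471
  tech: TP=114, FP=9+19+8+2=38, FN=20+20+23+19=82 → 228/348 = 0.6552
  business: TP=60, FP=9+20+7+6=42, FN=12+19+11+16=58 → 120/220 = 0.5455
  health: TP=101, FP=16+23+11+4=54, FN=10+8+7+8=33 → 202/289 = 0.6990
  arts: TP=179, FP=16+19+16+8=59, FN=4+2+6+4=16 → 358/433 = 0.8268
Macro-F1 score = mean = (0.6471 + 0.6552 + 0.5455 + 0.6990 + 0.8268) / 5 = 0.675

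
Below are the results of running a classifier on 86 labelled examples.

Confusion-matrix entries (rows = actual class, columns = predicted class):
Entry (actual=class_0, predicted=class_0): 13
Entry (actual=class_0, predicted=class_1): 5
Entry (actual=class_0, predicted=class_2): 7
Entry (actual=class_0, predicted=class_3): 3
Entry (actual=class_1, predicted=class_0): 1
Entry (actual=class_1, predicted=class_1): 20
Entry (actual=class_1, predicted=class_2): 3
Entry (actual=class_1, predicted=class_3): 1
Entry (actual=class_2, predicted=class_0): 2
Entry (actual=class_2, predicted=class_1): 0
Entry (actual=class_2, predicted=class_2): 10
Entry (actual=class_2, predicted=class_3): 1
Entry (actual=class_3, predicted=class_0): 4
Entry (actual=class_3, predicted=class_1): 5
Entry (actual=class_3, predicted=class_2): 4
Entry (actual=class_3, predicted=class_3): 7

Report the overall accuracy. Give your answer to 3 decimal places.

0.581

Accuracy = trace / total = (13+20+10+7=50) / 86 = 50/86 = 0.581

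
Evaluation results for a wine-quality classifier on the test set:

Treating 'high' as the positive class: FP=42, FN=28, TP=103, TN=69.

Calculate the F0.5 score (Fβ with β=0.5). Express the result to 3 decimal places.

0.724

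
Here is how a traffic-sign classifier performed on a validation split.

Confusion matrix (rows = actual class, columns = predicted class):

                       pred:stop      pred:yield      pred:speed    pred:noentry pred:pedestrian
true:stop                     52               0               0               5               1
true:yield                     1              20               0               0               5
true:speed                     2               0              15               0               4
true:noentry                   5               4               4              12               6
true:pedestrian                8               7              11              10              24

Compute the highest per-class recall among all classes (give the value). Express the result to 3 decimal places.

0.897

Per-class recall (TP/(TP+FN)):
  stop: TP=52, FN=0+0+5+1=6 → 52/58 = 0.8966
  yield: TP=20, FN=1+0+0+5=6 → 20/26 = 0.7692
  speed: TP=15, FN=2+0+0+4=6 → 15/21 = 0.7143
  noentry: TP=12, FN=5+4+4+6=19 → 12/31 = 0.3871
  pedestrian: TP=24, FN=8+7+11+10=36 → 24/60 = 0.4000
Highest is class 'stop' with recall = 0.897.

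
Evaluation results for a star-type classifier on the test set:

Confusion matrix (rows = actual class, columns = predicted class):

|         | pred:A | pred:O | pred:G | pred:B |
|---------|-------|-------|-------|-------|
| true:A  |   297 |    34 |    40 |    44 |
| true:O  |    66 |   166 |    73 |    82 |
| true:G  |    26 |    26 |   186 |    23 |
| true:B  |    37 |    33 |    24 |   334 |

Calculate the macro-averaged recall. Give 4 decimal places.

0.6594

Per-class recall (TP/(TP+FN)):
  A: TP=297, FN=34+40+44=118 → 297/415 = 0.71566
  O: TP=166, FN=66+73+82=221 → 166/387 = 0.42894
  G: TP=186, FN=26+26+23=75 → 186/261 = 0.71264
  B: TP=334, FN=37+33+24=94 → 334/428 = 0.78037
Macro-recall = mean = (0.71566 + 0.42894 + 0.71264 + 0.78037) / 4 = 0.6594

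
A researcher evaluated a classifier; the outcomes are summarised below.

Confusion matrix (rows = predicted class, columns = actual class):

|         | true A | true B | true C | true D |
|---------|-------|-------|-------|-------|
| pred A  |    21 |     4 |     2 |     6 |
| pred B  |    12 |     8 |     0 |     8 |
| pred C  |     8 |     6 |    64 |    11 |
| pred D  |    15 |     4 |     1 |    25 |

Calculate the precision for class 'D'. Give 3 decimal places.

Treat 'D' as positive and all other classes as negative.
precision = TP/(TP+FP).
D: TP=25, FP=15+4+1=20 → 25/45 = 0.5556

0.556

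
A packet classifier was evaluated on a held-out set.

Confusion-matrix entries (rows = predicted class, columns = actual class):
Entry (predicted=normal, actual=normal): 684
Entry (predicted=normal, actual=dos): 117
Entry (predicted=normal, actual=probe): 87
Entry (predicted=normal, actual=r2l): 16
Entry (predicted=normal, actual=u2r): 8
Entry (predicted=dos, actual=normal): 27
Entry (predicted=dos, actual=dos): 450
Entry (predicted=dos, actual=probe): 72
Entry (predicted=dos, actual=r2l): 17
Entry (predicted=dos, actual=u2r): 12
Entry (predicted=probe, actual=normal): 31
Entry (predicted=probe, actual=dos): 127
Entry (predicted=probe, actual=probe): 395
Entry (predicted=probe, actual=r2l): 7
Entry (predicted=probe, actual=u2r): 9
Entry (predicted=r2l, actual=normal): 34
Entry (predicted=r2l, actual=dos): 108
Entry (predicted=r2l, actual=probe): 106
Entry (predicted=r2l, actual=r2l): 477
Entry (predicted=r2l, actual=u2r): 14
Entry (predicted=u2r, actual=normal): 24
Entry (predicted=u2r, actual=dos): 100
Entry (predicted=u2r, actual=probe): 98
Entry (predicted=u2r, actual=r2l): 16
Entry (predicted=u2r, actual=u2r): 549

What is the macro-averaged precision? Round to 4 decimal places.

Per-class precision (TP/(TP+FP)):
  normal: TP=684, FP=117+87+16+8=228 → 684/912 = 0.75000
  dos: TP=450, FP=27+72+17+12=128 → 450/578 = 0.77855
  probe: TP=395, FP=31+127+7+9=174 → 395/569 = 0.69420
  r2l: TP=477, FP=34+108+106+14=262 → 477/739 = 0.64547
  u2r: TP=549, FP=24+100+98+16=238 → 549/787 = 0.69759
Macro-precision = mean = (0.75000 + 0.77855 + 0.69420 + 0.64547 + 0.69759) / 5 = 0.7132

0.7132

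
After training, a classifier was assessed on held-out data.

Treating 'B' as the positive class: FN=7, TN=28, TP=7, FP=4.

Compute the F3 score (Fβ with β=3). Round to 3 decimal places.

0.511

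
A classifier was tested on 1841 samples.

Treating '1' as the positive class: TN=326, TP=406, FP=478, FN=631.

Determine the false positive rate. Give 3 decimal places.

0.595

FPR = FP/(FP+TN) = 478/(478+326) = 0.595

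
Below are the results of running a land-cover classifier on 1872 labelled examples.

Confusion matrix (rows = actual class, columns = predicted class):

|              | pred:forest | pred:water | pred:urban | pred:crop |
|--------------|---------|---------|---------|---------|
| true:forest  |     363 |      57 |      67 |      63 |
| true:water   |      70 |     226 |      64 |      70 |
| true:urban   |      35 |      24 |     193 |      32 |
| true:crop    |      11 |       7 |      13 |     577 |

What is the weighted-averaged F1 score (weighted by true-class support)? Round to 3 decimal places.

Per-class F1 score (2·TP/(2·TP+FP+FN)):
  forest: TP=363, FP=70+35+11=116, FN=57+67+63=187 → 726/1029 = 0.7055
  water: TP=226, FP=57+24+7=88, FN=70+64+70=204 → 452/744 = 0.6075
  urban: TP=193, FP=67+64+13=144, FN=35+24+32=91 → 386/621 = 0.6216
  crop: TP=577, FP=63+70+32=165, FN=11+7+13=31 → 1154/1350 = 0.8548
Weighted-F1 score = Σ (supportᵢ/N)·F1 scoreᵢ with N=1872: (550/1872)·0.7055 + (430/1872)·0.6075 + (284/1872)·0.6216 + (608/1872)·0.8548 = 0.719

0.719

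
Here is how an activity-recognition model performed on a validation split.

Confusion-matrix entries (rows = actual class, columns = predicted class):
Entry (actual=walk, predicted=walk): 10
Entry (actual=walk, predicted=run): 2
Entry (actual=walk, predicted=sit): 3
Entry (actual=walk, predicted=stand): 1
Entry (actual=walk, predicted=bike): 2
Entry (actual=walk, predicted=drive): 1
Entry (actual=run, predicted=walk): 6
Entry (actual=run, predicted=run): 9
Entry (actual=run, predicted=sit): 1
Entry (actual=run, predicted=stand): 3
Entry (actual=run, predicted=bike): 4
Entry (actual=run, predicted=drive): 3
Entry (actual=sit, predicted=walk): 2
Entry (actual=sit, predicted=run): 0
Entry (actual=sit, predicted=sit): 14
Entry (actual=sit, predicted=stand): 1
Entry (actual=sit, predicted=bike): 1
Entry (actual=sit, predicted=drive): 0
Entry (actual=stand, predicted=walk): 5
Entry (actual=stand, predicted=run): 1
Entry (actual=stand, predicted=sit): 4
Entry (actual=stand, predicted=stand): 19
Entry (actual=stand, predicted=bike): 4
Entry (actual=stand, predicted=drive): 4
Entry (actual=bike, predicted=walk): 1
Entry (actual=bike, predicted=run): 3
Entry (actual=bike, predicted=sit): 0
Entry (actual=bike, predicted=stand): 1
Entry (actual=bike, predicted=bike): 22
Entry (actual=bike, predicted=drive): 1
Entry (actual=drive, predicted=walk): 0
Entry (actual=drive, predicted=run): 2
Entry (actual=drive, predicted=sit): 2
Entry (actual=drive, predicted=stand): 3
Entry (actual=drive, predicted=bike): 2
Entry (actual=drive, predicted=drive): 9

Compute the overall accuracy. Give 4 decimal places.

Accuracy = trace / total = (10+9+14+19+22+9=83) / 146 = 83/146 = 0.5685

0.5685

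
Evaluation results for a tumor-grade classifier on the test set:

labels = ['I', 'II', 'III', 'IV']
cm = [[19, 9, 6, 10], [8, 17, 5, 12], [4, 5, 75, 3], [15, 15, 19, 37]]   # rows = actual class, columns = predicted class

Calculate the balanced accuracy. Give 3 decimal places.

0.532

Balanced accuracy = mean of per-class recall.
  I: recall = 19/44 = 0.4318
  II: recall = 17/42 = 0.4048
  III: recall = 75/87 = 0.8621
  IV: recall = 37/86 = 0.4302
Mean = (0.4318 + 0.4048 + 0.8621 + 0.4302) / 4 = 0.532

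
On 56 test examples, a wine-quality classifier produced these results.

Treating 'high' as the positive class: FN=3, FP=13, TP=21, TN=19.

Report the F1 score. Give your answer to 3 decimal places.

0.724

Precision = TP/(TP+FP) = 21/34 = 0.6176
Recall = TP/(TP+FN) = 21/24 = 0.8750
F1 = 2·TP/(2·TP+FP+FN) = 42/58 = 0.724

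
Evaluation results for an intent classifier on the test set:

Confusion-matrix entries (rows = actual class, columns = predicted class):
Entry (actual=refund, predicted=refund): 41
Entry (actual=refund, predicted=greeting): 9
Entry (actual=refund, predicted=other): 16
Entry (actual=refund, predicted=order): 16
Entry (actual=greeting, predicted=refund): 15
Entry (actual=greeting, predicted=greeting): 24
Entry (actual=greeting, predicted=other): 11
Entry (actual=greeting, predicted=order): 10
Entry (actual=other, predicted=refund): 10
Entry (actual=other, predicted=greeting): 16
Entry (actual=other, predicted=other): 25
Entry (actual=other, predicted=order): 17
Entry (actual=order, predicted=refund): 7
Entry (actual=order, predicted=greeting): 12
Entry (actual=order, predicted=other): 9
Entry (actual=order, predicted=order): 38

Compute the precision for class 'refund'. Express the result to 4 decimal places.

0.5616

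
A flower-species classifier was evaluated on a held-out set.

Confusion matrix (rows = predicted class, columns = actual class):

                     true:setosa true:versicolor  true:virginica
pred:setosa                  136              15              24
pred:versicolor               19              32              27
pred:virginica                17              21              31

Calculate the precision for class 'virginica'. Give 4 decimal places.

Take TP from the diagonal, FP from the rest of the 'virginica' prediction marginal, FN from the rest of the 'virginica' actual marginal.
precision = TP/(TP+FP).
virginica: TP=31, FP=17+21=38 → 31/69 = 0.44928

0.4493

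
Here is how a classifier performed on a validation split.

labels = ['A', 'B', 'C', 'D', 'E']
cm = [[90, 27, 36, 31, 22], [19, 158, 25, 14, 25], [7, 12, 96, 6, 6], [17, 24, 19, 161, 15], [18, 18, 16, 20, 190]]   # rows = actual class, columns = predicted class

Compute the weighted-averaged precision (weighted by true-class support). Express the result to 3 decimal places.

0.655

Per-class precision (TP/(TP+FP)):
  A: TP=90, FP=19+7+17+18=61 → 90/151 = 0.5960
  B: TP=158, FP=27+12+24+18=81 → 158/239 = 0.6611
  C: TP=96, FP=36+25+19+16=96 → 96/192 = 0.5000
  D: TP=161, FP=31+14+6+20=71 → 161/232 = 0.6940
  E: TP=190, FP=22+25+6+15=68 → 190/258 = 0.7364
Weighted-precision = Σ (supportᵢ/N)·precisionᵢ with N=1072: (206/1072)·0.5960 + (241/1072)·0.6611 + (127/1072)·0.5000 + (236/1072)·0.6940 + (262/1072)·0.7364 = 0.655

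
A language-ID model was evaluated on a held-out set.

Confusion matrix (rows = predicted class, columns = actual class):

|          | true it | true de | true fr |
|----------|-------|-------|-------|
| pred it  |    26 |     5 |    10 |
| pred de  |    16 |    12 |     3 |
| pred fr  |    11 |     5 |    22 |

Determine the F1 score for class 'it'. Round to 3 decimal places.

F1 score = 2·TP/(2·TP+FP+FN).
it: TP=26, FP=5+10=15, FN=16+11=27 → 52/94 = 0.5532

0.553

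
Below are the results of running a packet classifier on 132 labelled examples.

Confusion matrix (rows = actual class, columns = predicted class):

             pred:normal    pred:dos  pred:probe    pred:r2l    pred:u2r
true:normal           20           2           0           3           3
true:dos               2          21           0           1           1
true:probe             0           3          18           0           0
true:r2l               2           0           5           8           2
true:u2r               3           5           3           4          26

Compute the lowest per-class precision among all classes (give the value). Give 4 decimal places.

Per-class precision (TP/(TP+FP)):
  normal: TP=20, FP=2+0+2+3=7 → 20/27 = 0.74074
  dos: TP=21, FP=2+3+0+5=10 → 21/31 = 0.67742
  probe: TP=18, FP=0+0+5+3=8 → 18/26 = 0.69231
  r2l: TP=8, FP=3+1+0+4=8 → 8/16 = 0.50000
  u2r: TP=26, FP=3+1+0+2=6 → 26/32 = 0.81250
Lowest is class 'r2l' with precision = 0.5000.

0.5000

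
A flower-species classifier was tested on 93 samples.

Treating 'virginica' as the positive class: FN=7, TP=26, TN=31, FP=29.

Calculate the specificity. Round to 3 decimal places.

Specificity = TN/(TN+FP) = 31/(31+29) = 0.517

0.517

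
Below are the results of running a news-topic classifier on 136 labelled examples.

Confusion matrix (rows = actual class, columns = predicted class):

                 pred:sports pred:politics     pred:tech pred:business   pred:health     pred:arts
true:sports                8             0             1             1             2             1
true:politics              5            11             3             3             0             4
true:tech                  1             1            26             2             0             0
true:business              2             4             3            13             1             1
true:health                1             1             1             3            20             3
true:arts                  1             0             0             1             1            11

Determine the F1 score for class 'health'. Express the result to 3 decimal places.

F1 score = 2·TP/(2·TP+FP+FN).
health: TP=20, FP=2+0+0+1+1=4, FN=1+1+1+3+3=9 → 40/53 = 0.7547

0.755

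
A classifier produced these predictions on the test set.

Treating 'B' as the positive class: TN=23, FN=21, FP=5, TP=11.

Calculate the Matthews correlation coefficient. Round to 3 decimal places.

MCC = (TP·TN − FP·FN) / √((TP+FP)(TP+FN)(TN+FP)(TN+FN))
Numerator = 11·23 − 5·21 = 148
Denominator = √(16·32·28·44) = √630784 = 794.2191
MCC = 148 / 794.2191 = 0.186

0.186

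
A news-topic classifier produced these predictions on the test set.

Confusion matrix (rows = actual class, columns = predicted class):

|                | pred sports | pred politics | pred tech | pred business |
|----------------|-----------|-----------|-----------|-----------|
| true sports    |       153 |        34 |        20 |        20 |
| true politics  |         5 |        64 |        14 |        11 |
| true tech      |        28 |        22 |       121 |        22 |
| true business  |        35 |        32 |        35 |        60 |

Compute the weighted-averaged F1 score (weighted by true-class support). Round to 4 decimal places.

0.5867

Per-class F1 score (2·TP/(2·TP+FP+FN)):
  sports: TP=153, FP=5+28+35=68, FN=34+20+20=74 → 306/448 = 0.68304
  politics: TP=64, FP=34+22+32=88, FN=5+14+11=30 → 128/246 = 0.52033
  tech: TP=121, FP=20+14+35=69, FN=28+22+22=72 → 242/383 = 0.63185
  business: TP=60, FP=20+11+22=53, FN=35+32+35=102 → 120/275 = 0.43636
Weighted-F1 score = Σ (supportᵢ/N)·F1 scoreᵢ with N=676: (227/676)·0.68304 + (94/676)·0.52033 + (193/676)·0.63185 + (162/676)·0.43636 = 0.5867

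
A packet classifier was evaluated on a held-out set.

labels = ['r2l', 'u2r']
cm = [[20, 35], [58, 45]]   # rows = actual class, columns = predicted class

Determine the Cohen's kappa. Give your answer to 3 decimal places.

-0.182

Observed agreement pₒ = trace/N = 65/158 = 0.4114
Expected agreement pₑ = Σ (rowᵢ·colᵢ)/N² = (55·78 + 103·80)/158² = 0.5019
κ = (pₒ − pₑ)/(1 − pₑ) = (0.4114 − 0.5019)/(1 − 0.5019) = -0.182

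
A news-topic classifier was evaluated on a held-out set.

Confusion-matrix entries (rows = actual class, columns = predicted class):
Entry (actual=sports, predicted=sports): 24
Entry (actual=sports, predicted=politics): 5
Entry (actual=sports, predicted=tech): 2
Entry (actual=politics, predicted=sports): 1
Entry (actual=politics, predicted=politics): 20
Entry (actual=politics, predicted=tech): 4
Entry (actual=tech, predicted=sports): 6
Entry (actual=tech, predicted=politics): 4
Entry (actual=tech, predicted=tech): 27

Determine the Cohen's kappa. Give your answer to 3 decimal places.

0.644

Observed agreement pₒ = trace/N = 71/93 = 0.7634
Expected agreement pₑ = Σ (rowᵢ·colᵢ)/N² = (31·31 + 25·29 + 37·33)/93² = 0.3361
κ = (pₒ − pₑ)/(1 − pₑ) = (0.7634 − 0.3361)/(1 − 0.3361) = 0.644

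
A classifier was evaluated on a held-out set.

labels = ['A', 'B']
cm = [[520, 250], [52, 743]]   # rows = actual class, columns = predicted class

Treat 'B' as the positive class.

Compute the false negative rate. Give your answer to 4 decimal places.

0.0654

FNR = FN/(FN+TP) = 52/(52+743) = 0.0654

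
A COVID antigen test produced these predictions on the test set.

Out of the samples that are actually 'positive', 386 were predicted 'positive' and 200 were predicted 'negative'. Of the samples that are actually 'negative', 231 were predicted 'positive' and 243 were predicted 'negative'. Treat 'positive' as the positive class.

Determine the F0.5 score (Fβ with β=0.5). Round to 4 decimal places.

0.6320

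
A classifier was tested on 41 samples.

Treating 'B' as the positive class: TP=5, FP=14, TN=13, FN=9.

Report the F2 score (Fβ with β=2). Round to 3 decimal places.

0.333

Fβ = (1+β²)·TP / ((1+β²)·TP + β²·FN + FP), with β²=4
= 5·5 / (5·5 + 4·9 + 14) = 0.333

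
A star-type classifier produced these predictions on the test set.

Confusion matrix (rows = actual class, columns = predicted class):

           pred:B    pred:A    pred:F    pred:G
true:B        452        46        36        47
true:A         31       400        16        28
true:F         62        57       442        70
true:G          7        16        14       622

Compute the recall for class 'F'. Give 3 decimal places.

Treat 'F' as positive and all other classes as negative.
recall = TP/(TP+FN).
F: TP=442, FN=62+57+70=189 → 442/631 = 0.7005

0.700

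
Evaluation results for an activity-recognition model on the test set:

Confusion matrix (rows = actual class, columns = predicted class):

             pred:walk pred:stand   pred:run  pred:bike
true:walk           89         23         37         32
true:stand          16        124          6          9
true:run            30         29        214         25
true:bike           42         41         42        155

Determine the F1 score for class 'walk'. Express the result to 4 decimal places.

0.4972

F1 score = 2·TP/(2·TP+FP+FN).
walk: TP=89, FP=16+30+42=88, FN=23+37+32=92 → 178/358 = 0.49721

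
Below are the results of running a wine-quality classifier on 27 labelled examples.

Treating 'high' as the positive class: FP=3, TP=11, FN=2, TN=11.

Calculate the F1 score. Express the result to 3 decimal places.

Precision = TP/(TP+FP) = 11/14 = 0.7857
Recall = TP/(TP+FN) = 11/13 = 0.8462
F1 = 2·TP/(2·TP+FP+FN) = 22/27 = 0.815

0.815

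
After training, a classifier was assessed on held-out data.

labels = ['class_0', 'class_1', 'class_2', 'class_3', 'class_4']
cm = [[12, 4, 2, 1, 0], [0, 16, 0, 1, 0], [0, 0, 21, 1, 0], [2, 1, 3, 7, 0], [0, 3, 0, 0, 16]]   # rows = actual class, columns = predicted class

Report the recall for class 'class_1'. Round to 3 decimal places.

Treat 'class_1' as positive and all other classes as negative.
recall = TP/(TP+FN).
class_1: TP=16, FN=0+0+1+0=1 → 16/17 = 0.9412

0.941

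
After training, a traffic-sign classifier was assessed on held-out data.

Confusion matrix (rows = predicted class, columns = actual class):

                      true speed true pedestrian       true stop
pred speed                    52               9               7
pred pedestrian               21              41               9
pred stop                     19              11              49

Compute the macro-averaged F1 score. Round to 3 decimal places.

Per-class F1 score (2·TP/(2·TP+FP+FN)):
  speed: TP=52, FP=9+7=16, FN=21+19=40 → 104/160 = 0.6500
  pedestrian: TP=41, FP=21+9=30, FN=9+11=20 → 82/132 = 0.6212
  stop: TP=49, FP=19+11=30, FN=7+9=16 → 98/144 = 0.6806
Macro-F1 score = mean = (0.6500 + 0.6212 + 0.6806) / 3 = 0.651

0.651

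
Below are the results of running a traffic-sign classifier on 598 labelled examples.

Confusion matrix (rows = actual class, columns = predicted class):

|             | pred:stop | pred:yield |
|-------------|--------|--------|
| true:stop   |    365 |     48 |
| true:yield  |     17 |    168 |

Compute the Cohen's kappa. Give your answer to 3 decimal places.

Observed agreement pₒ = trace/N = 533/598 = 0.8913
Expected agreement pₑ = Σ (rowᵢ·colᵢ)/N² = (413·382 + 185·216)/598² = 0.5529
κ = (pₒ − pₑ)/(1 − pₑ) = (0.8913 − 0.5529)/(1 − 0.5529) = 0.757

0.757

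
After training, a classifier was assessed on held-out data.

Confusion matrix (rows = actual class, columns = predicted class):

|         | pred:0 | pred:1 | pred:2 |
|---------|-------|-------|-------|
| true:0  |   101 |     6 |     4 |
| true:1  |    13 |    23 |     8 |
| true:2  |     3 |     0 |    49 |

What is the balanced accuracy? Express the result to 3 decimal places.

0.792

Balanced accuracy = mean of per-class recall.
  0: recall = 101/111 = 0.9099
  1: recall = 23/44 = 0.5227
  2: recall = 49/52 = 0.9423
Mean = (0.9099 + 0.5227 + 0.9423) / 3 = 0.792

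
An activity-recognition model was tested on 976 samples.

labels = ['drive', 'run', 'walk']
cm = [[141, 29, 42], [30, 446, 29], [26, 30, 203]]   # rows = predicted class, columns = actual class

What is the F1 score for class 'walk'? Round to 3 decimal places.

0.762

F1 score = 2·TP/(2·TP+FP+FN).
walk: TP=203, FP=26+30=56, FN=42+29=71 → 406/533 = 0.7617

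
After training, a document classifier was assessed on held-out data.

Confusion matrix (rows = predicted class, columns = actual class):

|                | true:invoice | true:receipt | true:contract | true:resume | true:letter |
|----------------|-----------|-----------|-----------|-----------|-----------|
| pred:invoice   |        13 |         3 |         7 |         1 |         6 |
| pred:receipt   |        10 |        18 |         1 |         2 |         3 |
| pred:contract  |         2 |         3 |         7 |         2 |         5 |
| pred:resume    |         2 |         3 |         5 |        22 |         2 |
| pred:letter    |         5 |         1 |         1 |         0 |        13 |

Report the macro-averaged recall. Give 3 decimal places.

0.529

Per-class recall (TP/(TP+FN)):
  invoice: TP=13, FN=10+2+2+5=19 → 13/32 = 0.4063
  receipt: TP=18, FN=3+3+3+1=10 → 18/28 = 0.6429
  contract: TP=7, FN=7+1+5+1=14 → 7/21 = 0.3333
  resume: TP=22, FN=1+2+2+0=5 → 22/27 = 0.8148
  letter: TP=13, FN=6+3+5+2=16 → 13/29 = 0.4483
Macro-recall = mean = (0.4063 + 0.6429 + 0.3333 + 0.8148 + 0.4483) / 5 = 0.529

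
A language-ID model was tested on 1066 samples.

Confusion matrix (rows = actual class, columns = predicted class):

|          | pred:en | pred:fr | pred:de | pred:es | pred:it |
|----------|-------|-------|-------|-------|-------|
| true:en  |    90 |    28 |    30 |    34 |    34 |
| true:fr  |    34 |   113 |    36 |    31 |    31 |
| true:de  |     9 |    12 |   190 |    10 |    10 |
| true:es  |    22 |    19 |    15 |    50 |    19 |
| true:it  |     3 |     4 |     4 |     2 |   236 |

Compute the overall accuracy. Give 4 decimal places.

0.6370

Accuracy = trace / total = (90+113+190+50+236=679) / 1066 = 679/1066 = 0.6370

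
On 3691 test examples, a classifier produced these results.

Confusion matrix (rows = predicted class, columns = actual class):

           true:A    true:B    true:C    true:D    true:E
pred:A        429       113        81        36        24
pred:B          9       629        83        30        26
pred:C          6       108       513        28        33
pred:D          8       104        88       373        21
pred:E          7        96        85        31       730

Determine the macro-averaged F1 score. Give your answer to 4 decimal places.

0.7218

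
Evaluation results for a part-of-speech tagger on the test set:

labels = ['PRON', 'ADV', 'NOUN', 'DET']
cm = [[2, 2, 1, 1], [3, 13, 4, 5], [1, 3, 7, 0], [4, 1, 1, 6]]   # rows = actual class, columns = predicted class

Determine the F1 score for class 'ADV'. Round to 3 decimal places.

0.591

F1 score = 2·TP/(2·TP+FP+FN).
ADV: TP=13, FP=2+3+1=6, FN=3+4+5=12 → 26/44 = 0.5909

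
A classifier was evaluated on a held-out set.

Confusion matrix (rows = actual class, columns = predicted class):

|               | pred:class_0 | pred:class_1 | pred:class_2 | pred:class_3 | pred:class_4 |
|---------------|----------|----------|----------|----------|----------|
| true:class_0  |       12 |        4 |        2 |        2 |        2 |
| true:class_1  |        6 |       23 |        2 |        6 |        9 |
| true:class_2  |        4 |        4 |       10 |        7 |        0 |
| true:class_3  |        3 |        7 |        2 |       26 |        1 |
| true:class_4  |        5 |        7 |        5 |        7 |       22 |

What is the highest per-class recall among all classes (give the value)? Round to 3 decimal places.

0.667

Per-class recall (TP/(TP+FN)):
  class_0: TP=12, FN=4+2+2+2=10 → 12/22 = 0.5455
  class_1: TP=23, FN=6+2+6+9=23 → 23/46 = 0.5000
  class_2: TP=10, FN=4+4+7+0=15 → 10/25 = 0.4000
  class_3: TP=26, FN=3+7+2+1=13 → 26/39 = 0.6667
  class_4: TP=22, FN=5+7+5+7=24 → 22/46 = 0.4783
Highest is class 'class_3' with recall = 0.667.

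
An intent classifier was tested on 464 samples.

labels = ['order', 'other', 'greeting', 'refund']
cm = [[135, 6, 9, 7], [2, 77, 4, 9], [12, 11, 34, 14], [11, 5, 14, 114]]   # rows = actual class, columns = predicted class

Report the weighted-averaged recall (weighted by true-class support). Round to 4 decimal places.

Per-class recall (TP/(TP+FN)):
  order: TP=135, FN=6+9+7=22 → 135/157 = 0.85987
  other: TP=77, FN=2+4+9=15 → 77/92 = 0.83696
  greeting: TP=34, FN=12+11+14=37 → 34/71 = 0.47887
  refund: TP=114, FN=11+5+14=30 → 114/144 = 0.79167
Weighted-recall = Σ (supportᵢ/N)·recallᵢ with N=464: (157/464)·0.85987 + (92/464)·0.83696 + (71/464)·0.47887 + (144/464)·0.79167 = 0.7759

0.7759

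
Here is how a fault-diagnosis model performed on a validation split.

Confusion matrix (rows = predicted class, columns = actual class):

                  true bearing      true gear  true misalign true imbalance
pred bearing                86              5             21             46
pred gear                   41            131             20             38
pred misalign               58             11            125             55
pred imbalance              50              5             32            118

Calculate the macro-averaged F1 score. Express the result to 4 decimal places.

Per-class F1 score (2·TP/(2·TP+FP+FN)):
  bearing: TP=86, FP=5+21+46=72, FN=41+58+50=149 → 172/393 = 0.43766
  gear: TP=131, FP=41+20+38=99, FN=5+11+5=21 → 262/382 = 0.68586
  misalign: TP=125, FP=58+11+55=124, FN=21+20+32=73 → 250/447 = 0.55928
  imbalance: TP=118, FP=50+5+32=87, FN=46+38+55=139 → 236/462 = 0.51082
Macro-F1 score = mean = (0.43766 + 0.68586 + 0.55928 + 0.51082) / 4 = 0.5484

0.5484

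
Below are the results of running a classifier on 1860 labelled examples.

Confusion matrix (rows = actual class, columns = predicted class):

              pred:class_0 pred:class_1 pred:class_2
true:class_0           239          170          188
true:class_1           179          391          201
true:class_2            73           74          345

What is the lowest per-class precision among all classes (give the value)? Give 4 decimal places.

0.4700

Per-class precision (TP/(TP+FP)):
  class_0: TP=239, FP=179+73=252 → 239/491 = 0.48676
  class_1: TP=391, FP=170+74=244 → 391/635 = 0.61575
  class_2: TP=345, FP=188+201=389 → 345/734 = 0.47003
Lowest is class 'class_2' with precision = 0.4700.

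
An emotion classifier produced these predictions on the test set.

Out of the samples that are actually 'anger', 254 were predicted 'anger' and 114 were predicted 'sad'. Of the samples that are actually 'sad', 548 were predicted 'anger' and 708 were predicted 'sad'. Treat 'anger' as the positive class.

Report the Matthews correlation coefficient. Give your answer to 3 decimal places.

MCC = (TP·TN − FP·FN) / √((TP+FP)(TP+FN)(TN+FP)(TN+FN))
Numerator = 254·708 − 548·114 = 117360
Denominator = √(802·368·1256·822) = √304707850752 = 552003.4880
MCC = 117360 / 552003.4880 = 0.213

0.213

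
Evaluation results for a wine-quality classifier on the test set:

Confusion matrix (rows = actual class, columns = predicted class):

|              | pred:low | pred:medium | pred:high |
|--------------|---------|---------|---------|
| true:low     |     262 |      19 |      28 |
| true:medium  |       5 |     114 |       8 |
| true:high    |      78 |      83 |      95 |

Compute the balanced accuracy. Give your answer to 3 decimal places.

Balanced accuracy = mean of per-class recall.
  low: recall = 262/309 = 0.8479
  medium: recall = 114/127 = 0.8976
  high: recall = 95/256 = 0.3711
Mean = (0.8479 + 0.8976 + 0.3711) / 3 = 0.706

0.706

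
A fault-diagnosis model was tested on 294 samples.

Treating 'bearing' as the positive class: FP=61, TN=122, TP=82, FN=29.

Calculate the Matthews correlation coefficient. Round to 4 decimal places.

0.3932

MCC = (TP·TN − FP·FN) / √((TP+FP)(TP+FN)(TN+FP)(TN+FN))
Numerator = 82·122 − 61·29 = 8235
Denominator = √(143·111·183·151) = √438618609 = 20943.2235
MCC = 8235 / 20943.2235 = 0.3932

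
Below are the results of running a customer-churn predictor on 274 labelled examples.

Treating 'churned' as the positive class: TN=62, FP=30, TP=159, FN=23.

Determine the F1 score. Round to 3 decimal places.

Precision = TP/(TP+FP) = 159/189 = 0.8413
Recall = TP/(TP+FN) = 159/182 = 0.8736
F1 = 2·TP/(2·TP+FP+FN) = 318/371 = 0.857

0.857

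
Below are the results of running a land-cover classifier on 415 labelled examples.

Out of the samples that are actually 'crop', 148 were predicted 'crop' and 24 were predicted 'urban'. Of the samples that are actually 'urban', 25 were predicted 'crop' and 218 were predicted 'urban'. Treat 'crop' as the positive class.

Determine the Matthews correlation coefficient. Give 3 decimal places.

0.757

MCC = (TP·TN − FP·FN) / √((TP+FP)(TP+FN)(TN+FP)(TN+FN))
Numerator = 148·218 − 25·24 = 31664
Denominator = √(173·172·243·242) = √1749831336 = 41830.9854
MCC = 31664 / 41830.9854 = 0.757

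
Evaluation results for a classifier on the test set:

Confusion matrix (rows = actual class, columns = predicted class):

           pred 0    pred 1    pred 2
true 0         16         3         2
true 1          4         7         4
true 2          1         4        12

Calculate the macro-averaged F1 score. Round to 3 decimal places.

0.643

Per-class F1 score (2·TP/(2·TP+FP+FN)):
  0: TP=16, FP=4+1=5, FN=3+2=5 → 32/42 = 0.7619
  1: TP=7, FP=3+4=7, FN=4+4=8 → 14/29 = 0.4828
  2: TP=12, FP=2+4=6, FN=1+4=5 → 24/35 = 0.6857
Macro-F1 score = mean = (0.7619 + 0.4828 + 0.6857) / 3 = 0.643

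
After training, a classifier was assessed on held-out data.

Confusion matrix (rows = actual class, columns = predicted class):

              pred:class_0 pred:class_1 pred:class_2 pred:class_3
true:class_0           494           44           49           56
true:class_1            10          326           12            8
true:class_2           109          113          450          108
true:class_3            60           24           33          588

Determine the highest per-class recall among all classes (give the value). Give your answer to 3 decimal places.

0.916

Per-class recall (TP/(TP+FN)):
  class_0: TP=494, FN=44+49+56=149 → 494/643 = 0.7683
  class_1: TP=326, FN=10+12+8=30 → 326/356 = 0.9157
  class_2: TP=450, FN=109+113+108=330 → 450/780 = 0.5769
  class_3: TP=588, FN=60+24+33=117 → 588/705 = 0.8340
Highest is class 'class_1' with recall = 0.916.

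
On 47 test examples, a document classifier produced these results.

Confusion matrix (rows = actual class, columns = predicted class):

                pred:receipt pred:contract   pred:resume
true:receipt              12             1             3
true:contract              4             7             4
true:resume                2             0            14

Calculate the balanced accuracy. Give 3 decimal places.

0.697

Balanced accuracy = mean of per-class recall.
  receipt: recall = 12/16 = 0.7500
  contract: recall = 7/15 = 0.4667
  resume: recall = 14/16 = 0.8750
Mean = (0.7500 + 0.4667 + 0.8750) / 3 = 0.697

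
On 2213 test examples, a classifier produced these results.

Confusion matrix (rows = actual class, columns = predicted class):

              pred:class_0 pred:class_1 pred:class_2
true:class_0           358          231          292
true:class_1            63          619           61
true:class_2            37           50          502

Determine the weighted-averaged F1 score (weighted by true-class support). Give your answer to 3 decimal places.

Per-class F1 score (2·TP/(2·TP+FP+FN)):
  class_0: TP=358, FP=63+37=100, FN=231+292=523 → 716/1339 = 0.5347
  class_1: TP=619, FP=231+50=281, FN=63+61=124 → 1238/1643 = 0.7535
  class_2: TP=502, FP=292+61=353, FN=37+50=87 → 1004/1444 = 0.6953
Weighted-F1 score = Σ (supportᵢ/N)·F1 scoreᵢ with N=2213: (881/2213)·0.5347 + (743/2213)·0.7535 + (589/2213)·0.6953 = 0.651

0.651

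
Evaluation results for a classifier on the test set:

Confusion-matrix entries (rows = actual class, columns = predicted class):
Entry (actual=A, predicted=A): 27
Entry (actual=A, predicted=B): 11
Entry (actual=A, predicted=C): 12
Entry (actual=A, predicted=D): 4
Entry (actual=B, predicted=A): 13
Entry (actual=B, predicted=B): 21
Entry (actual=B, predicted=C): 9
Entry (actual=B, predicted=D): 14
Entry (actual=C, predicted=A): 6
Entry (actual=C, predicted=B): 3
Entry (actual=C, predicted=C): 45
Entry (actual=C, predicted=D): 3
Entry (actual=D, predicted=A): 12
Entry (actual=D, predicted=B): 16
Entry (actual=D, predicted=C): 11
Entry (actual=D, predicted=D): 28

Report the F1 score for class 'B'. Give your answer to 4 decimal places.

0.3889

One-vs-rest for 'B': TP = diagonal; FP = other classes predicted 'B'; FN = 'B' predicted as other.
F1 score = 2·TP/(2·TP+FP+FN).
B: TP=21, FP=11+3+16=30, FN=13+9+14=36 → 42/108 = 0.38889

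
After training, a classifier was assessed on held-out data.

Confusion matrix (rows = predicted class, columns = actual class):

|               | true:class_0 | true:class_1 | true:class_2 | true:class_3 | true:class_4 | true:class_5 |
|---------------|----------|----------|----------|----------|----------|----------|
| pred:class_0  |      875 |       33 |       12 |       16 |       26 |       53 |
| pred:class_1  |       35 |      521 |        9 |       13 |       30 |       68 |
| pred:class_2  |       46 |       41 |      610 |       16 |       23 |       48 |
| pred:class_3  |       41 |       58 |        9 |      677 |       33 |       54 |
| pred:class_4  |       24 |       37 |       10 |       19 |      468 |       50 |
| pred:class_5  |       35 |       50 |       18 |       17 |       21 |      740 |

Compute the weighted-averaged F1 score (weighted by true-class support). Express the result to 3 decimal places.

Per-class F1 score (2·TP/(2·TP+FP+FN)):
  class_0: TP=875, FP=33+12+16+26+53=140, FN=35+46+41+24+35=181 → 1750/2071 = 0.8450
  class_1: TP=521, FP=35+9+13+30+68=155, FN=33+41+58+37+50=219 → 1042/1416 = 0.7359
  class_2: TP=610, FP=46+41+16+23+48=174, FN=12+9+9+10+18=58 → 1220/1452 = 0.8402
  class_3: TP=677, FP=41+58+9+33+54=195, FN=16+13+16+19+17=81 → 1354/1630 = 0.8307
  class_4: TP=468, FP=24+37+10+19+50=140, FN=26+30+23+33+21=133 → 936/1209 = 0.7742
  class_5: TP=740, FP=35+50+18+17+21=141, FN=53+68+48+54+50=273 → 1480/1894 = 0.7814
Weighted-F1 score = Σ (supportᵢ/N)·F1 scoreᵢ with N=4836: (1056/4836)·0.8450 + (740/4836)·0.7359 + (668/4836)·0.8402 + (758/4836)·0.8307 + (601/4836)·0.7742 + (1013/4836)·0.7814 = 0.803

0.803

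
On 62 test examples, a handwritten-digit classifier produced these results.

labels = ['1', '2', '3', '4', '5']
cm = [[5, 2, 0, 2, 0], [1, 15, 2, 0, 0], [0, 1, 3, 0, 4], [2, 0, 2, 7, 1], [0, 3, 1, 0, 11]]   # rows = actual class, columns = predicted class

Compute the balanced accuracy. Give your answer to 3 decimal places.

0.616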